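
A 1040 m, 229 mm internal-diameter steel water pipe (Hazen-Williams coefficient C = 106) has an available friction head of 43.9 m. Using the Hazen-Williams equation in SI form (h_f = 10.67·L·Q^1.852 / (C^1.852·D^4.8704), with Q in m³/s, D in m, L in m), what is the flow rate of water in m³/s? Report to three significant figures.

Q ≈ 0.111 m³/s

Rearranging: Q = [h_f·C^1.852·D^4.8704 / (10.67·L)]^(1/1.852)
Q = [43.9·106^1.852·0.229^4.8704 / (10.67·1040)]^0.540 = 0.1108 m³/s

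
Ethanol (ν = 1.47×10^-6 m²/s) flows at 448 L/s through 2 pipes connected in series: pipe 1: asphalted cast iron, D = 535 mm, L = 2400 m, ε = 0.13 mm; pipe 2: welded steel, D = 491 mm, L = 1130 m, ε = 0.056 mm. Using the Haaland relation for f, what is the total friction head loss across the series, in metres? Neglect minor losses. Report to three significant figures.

H ≈ 22.9 m

Pipe 1: V = 1.993 m/s, Re = 7.25×10^5, ε/D = 2.43×10^-4, f = 0.01530, h_1 = f(L/D)V²/2g = 13.90 m
Pipe 2: V = 2.366 m/s, Re = 7.90×10^5, ε/D = 1.14×10^-4, f = 0.01379, h_2 = f(L/D)V²/2g = 9.054 m
Series → Q common, losses add: H = Σh = 22.95 m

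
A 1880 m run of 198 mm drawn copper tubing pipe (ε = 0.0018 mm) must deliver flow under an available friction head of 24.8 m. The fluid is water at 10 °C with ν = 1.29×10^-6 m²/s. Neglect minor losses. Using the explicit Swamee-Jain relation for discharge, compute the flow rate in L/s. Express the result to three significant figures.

Q ≈ 57.5 L/s

Swamee-Jain (Type II): Q = -0.965·√(gD⁵h_f/L)·ln[ε/(3.7D) + √(3.17ν²L/(gD³h_f))]
√(gD⁵h_f/L) = √(9.81·0.198⁵·24.8/1880) = 0.006275
ε/(3.7D) = 2.46×10^-6; √(3.17ν²L/(gD³h_f)) = 7.25×10^-5
Q = -0.965·0.006275·ln(7.492×10^-5) = 0.05752 m³/s
Check: V = 1.87 m/s, Re = 2.87×10^5, f = 0.01460, h_f = 24.7 m ≈ 24.8 m ✓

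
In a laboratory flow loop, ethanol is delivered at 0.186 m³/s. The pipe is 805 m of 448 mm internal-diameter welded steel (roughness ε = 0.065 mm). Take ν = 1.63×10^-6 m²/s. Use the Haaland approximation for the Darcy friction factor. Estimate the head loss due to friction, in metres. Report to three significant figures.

V = 4Q/(πD²) = 4·0.186/(π·0.448²) = 1.180 m/s
Re = VD/ν = 1.180·0.448/1.63×10^-6 = 3.24×10^5 → turbulent
ε/D = 0.065/448 = 1.45×10^-4
Haaland: f = 0.01547
h_f = f(L/D)V²/(2g) = 0.01547·(805/0.448)·1.180²/(2·9.81) = 1.972 m

h_f ≈ 1.97 m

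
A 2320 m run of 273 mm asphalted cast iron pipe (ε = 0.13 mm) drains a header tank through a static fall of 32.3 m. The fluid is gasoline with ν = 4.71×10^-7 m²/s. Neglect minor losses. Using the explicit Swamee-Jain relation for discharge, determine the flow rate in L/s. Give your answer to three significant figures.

Q ≈ 123 L/s

Swamee-Jain (Type II): Q = -0.965·√(gD⁵h_f/L)·ln[ε/(3.7D) + √(3.17ν²L/(gD³h_f))]
√(gD⁵h_f/L) = √(9.81·0.273⁵·32.3/2320) = 0.01439
ε/(3.7D) = 1.29×10^-4; √(3.17ν²L/(gD³h_f)) = 1.59×10^-5
Q = -0.965·0.01439·ln(1.446×10^-4) = 0.1228 m³/s
Check: V = 2.10 m/s, Re = 1.22×10^6, f = 0.01704, h_f = 32.5 m ≈ 32.3 m ✓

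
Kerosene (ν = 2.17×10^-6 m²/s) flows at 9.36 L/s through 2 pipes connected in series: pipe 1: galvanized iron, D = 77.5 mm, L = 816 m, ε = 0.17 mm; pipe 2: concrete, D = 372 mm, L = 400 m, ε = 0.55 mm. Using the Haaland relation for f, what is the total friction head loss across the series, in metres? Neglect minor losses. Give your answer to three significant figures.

Pipe 1: V = 1.984 m/s, Re = 7.09×10^4, ε/D = 0.00219, f = 0.02601, h_1 = f(L/D)V²/2g = 54.95 m
Pipe 2: V = 0.08612 m/s, Re = 1.48×10^4, ε/D = 0.00148, f = 0.03021, h_2 = f(L/D)V²/2g = 0.01228 m
Series → Q common, losses add: H = Σh = 54.97 m

H ≈ 55.0 m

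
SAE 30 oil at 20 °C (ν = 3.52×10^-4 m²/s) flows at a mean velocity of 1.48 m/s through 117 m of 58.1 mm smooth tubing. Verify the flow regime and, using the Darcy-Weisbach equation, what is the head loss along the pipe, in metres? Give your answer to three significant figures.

h_f ≈ 58.9 m

Re = VD/ν = 1.48·0.05810/3.52×10^-4 = 244 → laminar (Re < 2300)
f = 64/Re = 0.2620
h_f = f(L/D)V²/(2g) = 0.2620·(117/0.05810)·1.48²/(2·9.81) = 58.90 m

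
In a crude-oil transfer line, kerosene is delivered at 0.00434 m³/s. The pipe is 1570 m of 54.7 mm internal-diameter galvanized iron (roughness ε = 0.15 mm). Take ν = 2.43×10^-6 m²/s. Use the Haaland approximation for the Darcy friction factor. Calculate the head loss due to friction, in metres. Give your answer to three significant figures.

h_f ≈ 141 m

V = 4Q/(πD²) = 4·0.00434/(π·0.0547²) = 1.847 m/s
Re = VD/ν = 1.847·0.0547/2.43×10^-6 = 4.16×10^4 → turbulent
ε/D = 0.15/54.7 = 0.00274
Haaland: f = 0.02834
h_f = f(L/D)V²/(2g) = 0.02834·(1570/0.0547)·1.847²/(2·9.81) = 141.4 m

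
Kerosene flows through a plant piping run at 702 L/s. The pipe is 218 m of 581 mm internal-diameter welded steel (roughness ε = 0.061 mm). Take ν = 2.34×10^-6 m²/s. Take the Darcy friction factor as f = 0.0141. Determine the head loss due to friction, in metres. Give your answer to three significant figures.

V = 4Q/(πD²) = 4·0.702/(π·0.581²) = 2.648 m/s
h_f = f(L/D)V²/(2g) = 0.01410·(218/0.581)·2.648²/(2·9.81) = 1.891 m

h_f ≈ 1.89 m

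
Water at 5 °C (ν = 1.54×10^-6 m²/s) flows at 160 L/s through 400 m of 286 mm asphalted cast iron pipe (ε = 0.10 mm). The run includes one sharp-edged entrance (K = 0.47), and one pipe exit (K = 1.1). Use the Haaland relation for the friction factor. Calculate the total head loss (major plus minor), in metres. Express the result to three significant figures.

V = 4Q/(πD²) = 2.491 m/s; V²/2g = 0.3162 m
Re = 4.63×10^5, ε/D = 3.50×10^-4 → f = 0.01662 (Haaland)
Major: h_f = f(L/D)·V²/2g = 0.01662·1399·0.3162 = 7.348 m
Minor: ΣK = 1.57; h_m = ΣK·V²/2g = 0.4964 m
Total H_L = 7.348 + 0.4964 = 7.844 m

H_L ≈ 7.84 m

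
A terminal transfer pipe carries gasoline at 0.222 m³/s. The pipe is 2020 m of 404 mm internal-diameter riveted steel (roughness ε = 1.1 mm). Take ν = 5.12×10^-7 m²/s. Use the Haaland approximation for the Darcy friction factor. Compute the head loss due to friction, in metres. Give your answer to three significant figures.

V = 4Q/(πD²) = 4·0.222/(π·0.404²) = 1.732 m/s
Re = VD/ν = 1.732·0.404/5.12×10^-7 = 1.37×10^6 → turbulent
ε/D = 1.1/404 = 0.00272
Haaland: f = 0.02561
h_f = f(L/D)V²/(2g) = 0.02561·(2020/0.404)·1.732²/(2·9.81) = 19.58 m

h_f ≈ 19.6 m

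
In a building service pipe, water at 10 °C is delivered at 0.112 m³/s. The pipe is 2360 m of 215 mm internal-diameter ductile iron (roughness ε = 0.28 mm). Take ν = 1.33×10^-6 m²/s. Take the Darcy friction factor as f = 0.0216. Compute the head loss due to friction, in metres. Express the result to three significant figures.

V = 4Q/(πD²) = 4·0.112/(π·0.215²) = 3.085 m/s
h_f = f(L/D)V²/(2g) = 0.02160·(2360/0.215)·3.085²/(2·9.81) = 115.0 m

h_f ≈ 115 m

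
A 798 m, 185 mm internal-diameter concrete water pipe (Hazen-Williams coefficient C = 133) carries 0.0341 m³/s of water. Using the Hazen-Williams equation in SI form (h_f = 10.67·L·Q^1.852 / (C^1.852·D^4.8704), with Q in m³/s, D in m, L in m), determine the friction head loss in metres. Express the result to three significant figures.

h_f = 10.67·798·0.0341^1.852 / (133^1.852·0.185^4.8704) = 7.057 m

h_f ≈ 7.06 m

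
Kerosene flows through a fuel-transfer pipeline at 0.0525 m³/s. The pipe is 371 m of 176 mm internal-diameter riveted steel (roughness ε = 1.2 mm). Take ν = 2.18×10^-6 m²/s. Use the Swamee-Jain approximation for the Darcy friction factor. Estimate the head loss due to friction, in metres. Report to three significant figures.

V = 4Q/(πD²) = 4·0.0525/(π·0.176²) = 2.158 m/s
Re = VD/ν = 2.158·0.176/2.18×10^-6 = 1.74×10^5 → turbulent
ε/D = 1.2/176 = 0.00682
Swamee-Jain: f = 0.03406
h_f = f(L/D)V²/(2g) = 0.03406·(371/0.176)·2.158²/(2·9.81) = 17.04 m

h_f ≈ 17.0 m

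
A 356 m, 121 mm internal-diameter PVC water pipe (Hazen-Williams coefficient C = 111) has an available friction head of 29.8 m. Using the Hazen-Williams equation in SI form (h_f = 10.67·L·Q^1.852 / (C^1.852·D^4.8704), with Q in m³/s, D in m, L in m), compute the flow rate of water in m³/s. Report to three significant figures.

Q ≈ 0.0314 m³/s

Rearranging: Q = [h_f·C^1.852·D^4.8704 / (10.67·L)]^(1/1.852)
Q = [29.8·111^1.852·0.121^4.8704 / (10.67·356)]^0.540 = 0.03136 m³/s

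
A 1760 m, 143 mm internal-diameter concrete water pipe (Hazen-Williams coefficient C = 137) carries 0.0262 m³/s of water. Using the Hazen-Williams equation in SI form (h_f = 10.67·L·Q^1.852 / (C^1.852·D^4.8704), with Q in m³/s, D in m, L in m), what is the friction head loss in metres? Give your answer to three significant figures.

h_f = 10.67·1760·0.0262^1.852 / (137^1.852·0.143^4.8704) = 31.70 m

h_f ≈ 31.7 m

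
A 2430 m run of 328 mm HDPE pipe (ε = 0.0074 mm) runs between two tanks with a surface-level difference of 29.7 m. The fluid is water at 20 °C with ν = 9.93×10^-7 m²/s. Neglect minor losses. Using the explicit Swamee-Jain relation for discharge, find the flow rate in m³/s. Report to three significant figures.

Swamee-Jain (Type II): Q = -0.965·√(gD⁵h_f/L)·ln[ε/(3.7D) + √(3.17ν²L/(gD³h_f))]
√(gD⁵h_f/L) = √(9.81·0.328⁵·29.7/2430) = 0.02134
ε/(3.7D) = 6.10×10^-6; √(3.17ν²L/(gD³h_f)) = 2.72×10^-5
Q = -0.965·0.02134·ln(3.328×10^-5) = 0.2123 m³/s
Check: V = 2.51 m/s, Re = 8.30×10^5, f = 0.01246, h_f = 29.7 m ≈ 29.7 m ✓

Q ≈ 0.212 m³/s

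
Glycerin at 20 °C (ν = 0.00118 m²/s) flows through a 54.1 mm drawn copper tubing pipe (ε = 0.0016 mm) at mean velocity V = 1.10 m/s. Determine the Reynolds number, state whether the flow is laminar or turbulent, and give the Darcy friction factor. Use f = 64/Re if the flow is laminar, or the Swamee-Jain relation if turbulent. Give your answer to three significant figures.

Re = VD/ν = 1.100·0.0541/0.00118 = 50.4
Re < 2300 → laminar → f = 64/Re = 1.269

Re ≈ 50.4; laminar; f = 64/Re ≈ 1.27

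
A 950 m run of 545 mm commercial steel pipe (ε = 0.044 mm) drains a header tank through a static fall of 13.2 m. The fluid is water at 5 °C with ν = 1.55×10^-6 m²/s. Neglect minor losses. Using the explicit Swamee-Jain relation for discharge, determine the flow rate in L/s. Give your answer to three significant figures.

Swamee-Jain (Type II): Q = -0.965·√(gD⁵h_f/L)·ln[ε/(3.7D) + √(3.17ν²L/(gD³h_f))]
√(gD⁵h_f/L) = √(9.81·0.545⁵·13.2/950) = 0.08096
ε/(3.7D) = 2.18×10^-5; √(3.17ν²L/(gD³h_f)) = 1.86×10^-5
Q = -0.965·0.08096·ln(4.040×10^-5) = 0.7903 m³/s
Check: V = 3.39 m/s, Re = 1.19×10^6, f = 0.01301, h_f = 13.3 m ≈ 13.2 m ✓

Q ≈ 790 L/s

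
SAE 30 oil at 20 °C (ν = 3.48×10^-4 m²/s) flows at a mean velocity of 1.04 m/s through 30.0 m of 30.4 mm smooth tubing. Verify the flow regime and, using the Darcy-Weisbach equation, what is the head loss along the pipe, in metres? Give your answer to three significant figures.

Re = VD/ν = 1.04·0.03040/3.48×10^-4 = 90.9 → laminar (Re < 2300)
f = 64/Re = 0.7045
h_f = f(L/D)V²/(2g) = 0.7045·(30.0/0.03040)·1.04²/(2·9.81) = 38.32 m

h_f ≈ 38.3 m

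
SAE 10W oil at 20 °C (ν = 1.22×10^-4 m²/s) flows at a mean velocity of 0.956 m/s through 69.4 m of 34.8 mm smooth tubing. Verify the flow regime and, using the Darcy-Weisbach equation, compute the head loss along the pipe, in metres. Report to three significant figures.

Re = VD/ν = 0.956·0.03480/1.22×10^-4 = 273 → laminar (Re < 2300)
f = 64/Re = 0.2347
h_f = f(L/D)V²/(2g) = 0.2347·(69.4/0.03480)·0.956²/(2·9.81) = 21.80 m

h_f ≈ 21.8 m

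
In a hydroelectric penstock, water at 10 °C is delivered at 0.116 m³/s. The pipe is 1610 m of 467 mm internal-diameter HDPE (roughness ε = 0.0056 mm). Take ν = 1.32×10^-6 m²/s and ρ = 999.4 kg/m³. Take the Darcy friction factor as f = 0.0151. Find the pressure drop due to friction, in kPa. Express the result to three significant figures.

Δp ≈ 11.9 kPa

V = 4Q/(πD²) = 4·0.116/(π·0.467²) = 0.6772 m/s
h_f = f(L/D)V²/(2g) = 0.01510·(1610/0.467)·0.6772²/(2·9.81) = 1.217 m
Δp = ρg·h_f = 999.4·9.81·1.217 = 11.93 kPa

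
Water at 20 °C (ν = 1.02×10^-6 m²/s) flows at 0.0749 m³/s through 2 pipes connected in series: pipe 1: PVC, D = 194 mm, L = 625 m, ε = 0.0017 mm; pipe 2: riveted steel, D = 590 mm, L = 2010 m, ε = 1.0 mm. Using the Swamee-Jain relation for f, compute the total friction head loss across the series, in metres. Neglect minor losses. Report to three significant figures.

H ≈ 14.3 m

Pipe 1: V = 2.534 m/s, Re = 4.82×10^5, ε/D = 8.76×10^-6, f = 0.01332, h_1 = f(L/D)V²/2g = 14.04 m
Pipe 2: V = 0.2740 m/s, Re = 1.58×10^5, ε/D = 0.00169, f = 0.02384, h_2 = f(L/D)V²/2g = 0.3107 m
Series → Q common, losses add: H = Σh = 14.35 m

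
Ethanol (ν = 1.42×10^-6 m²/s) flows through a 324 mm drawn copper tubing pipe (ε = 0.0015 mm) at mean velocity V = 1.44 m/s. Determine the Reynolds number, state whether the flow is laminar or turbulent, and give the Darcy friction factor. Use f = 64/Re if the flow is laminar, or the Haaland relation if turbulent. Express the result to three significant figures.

Re ≈ 3.29×10^5; turbulent; f ≈ 0.0141

Re = VD/ν = 1.440·0.324/1.42×10^-6 = 3.29×10^5
Re > 4000 → turbulent; ε/D = 4.63×10^-6
Haaland: f = 0.01414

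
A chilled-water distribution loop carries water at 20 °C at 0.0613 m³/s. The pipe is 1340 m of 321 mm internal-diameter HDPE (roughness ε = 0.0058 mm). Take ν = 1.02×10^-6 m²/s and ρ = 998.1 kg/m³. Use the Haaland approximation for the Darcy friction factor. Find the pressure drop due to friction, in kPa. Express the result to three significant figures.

Δp ≈ 18.1 kPa

V = 4Q/(πD²) = 4·0.0613/(π·0.321²) = 0.7575 m/s
Re = VD/ν = 0.7575·0.321/1.02×10^-6 = 2.38×10^5 → turbulent
ε/D = 0.0058/321 = 1.81×10^-5
Haaland: f = 0.01511
h_f = f(L/D)V²/(2g) = 0.01511·(1340/0.321)·0.7575²/(2·9.81) = 1.844 m
Δp = ρg·h_f = 998.1·9.81·1.844 = 18.06 kPa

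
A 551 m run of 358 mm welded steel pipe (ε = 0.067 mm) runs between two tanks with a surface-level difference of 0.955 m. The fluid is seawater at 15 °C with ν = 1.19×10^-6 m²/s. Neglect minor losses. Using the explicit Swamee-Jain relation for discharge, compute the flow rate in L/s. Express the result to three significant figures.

Q ≈ 86.6 L/s

Swamee-Jain (Type II): Q = -0.965·√(gD⁵h_f/L)·ln[ε/(3.7D) + √(3.17ν²L/(gD³h_f))]
√(gD⁵h_f/L) = √(9.81·0.358⁵·0.955/551) = 0.009999
ε/(3.7D) = 5.06×10^-5; √(3.17ν²L/(gD³h_f)) = 7.59×10^-5
Q = -0.965·0.009999·ln(1.264×10^-4) = 0.08661 m³/s
Check: V = 0.860 m/s, Re = 2.59×10^5, f = 0.01649, h_f = 0.958 m ≈ 0.955 m ✓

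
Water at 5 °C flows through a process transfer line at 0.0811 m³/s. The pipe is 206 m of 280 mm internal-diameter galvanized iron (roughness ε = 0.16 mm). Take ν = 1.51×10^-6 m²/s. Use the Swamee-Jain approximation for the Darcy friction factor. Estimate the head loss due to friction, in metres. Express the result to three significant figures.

V = 4Q/(πD²) = 4·0.0811/(π·0.280²) = 1.317 m/s
Re = VD/ν = 1.317·0.280/1.51×10^-6 = 2.44×10^5 → turbulent
ε/D = 0.16/280 = 5.71×10^-4
Swamee-Jain: f = 0.01900
h_f = f(L/D)V²/(2g) = 0.01900·(206/0.280)·1.317²/(2·9.81) = 1.236 m

h_f ≈ 1.24 m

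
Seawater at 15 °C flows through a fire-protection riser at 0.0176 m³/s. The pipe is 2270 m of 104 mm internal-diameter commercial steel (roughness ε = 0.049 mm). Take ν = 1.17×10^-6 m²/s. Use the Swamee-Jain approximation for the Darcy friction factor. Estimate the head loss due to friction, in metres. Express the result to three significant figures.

h_f ≈ 90.4 m

V = 4Q/(πD²) = 4·0.0176/(π·0.104²) = 2.072 m/s
Re = VD/ν = 2.072·0.104/1.17×10^-6 = 1.84×10^5 → turbulent
ε/D = 0.049/104 = 4.71×10^-4
Swamee-Jain: f = 0.01893
h_f = f(L/D)V²/(2g) = 0.01893·(2270/0.104)·2.072²/(2·9.81) = 90.39 m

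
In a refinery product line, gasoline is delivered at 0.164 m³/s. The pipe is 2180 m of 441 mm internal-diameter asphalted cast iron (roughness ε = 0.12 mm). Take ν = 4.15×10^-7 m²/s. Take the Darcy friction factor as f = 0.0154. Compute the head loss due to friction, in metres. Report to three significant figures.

h_f ≈ 4.47 m

V = 4Q/(πD²) = 4·0.164/(π·0.441²) = 1.074 m/s
h_f = f(L/D)V²/(2g) = 0.01540·(2180/0.441)·1.074²/(2·9.81) = 4.473 m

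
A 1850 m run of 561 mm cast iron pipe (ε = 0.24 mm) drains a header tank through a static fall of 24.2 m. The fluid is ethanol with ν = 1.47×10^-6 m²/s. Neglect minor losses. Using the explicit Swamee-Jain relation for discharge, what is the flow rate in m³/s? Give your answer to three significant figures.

Q ≈ 0.727 m³/s

Swamee-Jain (Type II): Q = -0.965·√(gD⁵h_f/L)·ln[ε/(3.7D) + √(3.17ν²L/(gD³h_f))]
√(gD⁵h_f/L) = √(9.81·0.561⁵·24.2/1850) = 0.08444
ε/(3.7D) = 1.16×10^-4; √(3.17ν²L/(gD³h_f)) = 1.74×10^-5
Q = -0.965·0.08444·ln(1.330×10^-4) = 0.7273 m³/s
Check: V = 2.94 m/s, Re = 1.12×10^6, f = 0.01673, h_f = 24.3 m ≈ 24.2 m ✓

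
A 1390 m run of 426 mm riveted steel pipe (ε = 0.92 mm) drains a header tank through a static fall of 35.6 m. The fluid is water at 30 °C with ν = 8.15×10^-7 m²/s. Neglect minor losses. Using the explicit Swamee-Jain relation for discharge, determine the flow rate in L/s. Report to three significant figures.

Q ≈ 426 L/s

Swamee-Jain (Type II): Q = -0.965·√(gD⁵h_f/L)·ln[ε/(3.7D) + √(3.17ν²L/(gD³h_f))]
√(gD⁵h_f/L) = √(9.81·0.426⁵·35.6/1390) = 0.05937
ε/(3.7D) = 5.84×10^-4; √(3.17ν²L/(gD³h_f)) = 1.04×10^-5
Q = -0.965·0.05937·ln(5.941×10^-4) = 0.4256 m³/s
Check: V = 2.99 m/s, Re = 1.56×10^6, f = 0.02407, h_f = 35.7 m ≈ 35.6 m ✓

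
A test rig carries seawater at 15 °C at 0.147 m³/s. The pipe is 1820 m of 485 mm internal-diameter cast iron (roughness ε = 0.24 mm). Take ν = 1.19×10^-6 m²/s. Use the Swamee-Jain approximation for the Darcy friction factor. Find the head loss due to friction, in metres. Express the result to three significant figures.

V = 4Q/(πD²) = 4·0.147/(π·0.485²) = 0.7957 m/s
Re = VD/ν = 0.7957·0.485/1.19×10^-6 = 3.24×10^5 → turbulent
ε/D = 0.24/485 = 4.95×10^-4
Swamee-Jain: f = 0.01820
h_f = f(L/D)V²/(2g) = 0.01820·(1820/0.485)·0.7957²/(2·9.81) = 2.204 m

h_f ≈ 2.20 m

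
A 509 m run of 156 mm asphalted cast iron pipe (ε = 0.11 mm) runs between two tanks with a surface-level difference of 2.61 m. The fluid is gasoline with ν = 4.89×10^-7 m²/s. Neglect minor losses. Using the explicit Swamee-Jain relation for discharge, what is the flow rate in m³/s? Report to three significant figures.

Swamee-Jain (Type II): Q = -0.965·√(gD⁵h_f/L)·ln[ε/(3.7D) + √(3.17ν²L/(gD³h_f))]
√(gD⁵h_f/L) = √(9.81·0.156⁵·2.61/509) = 0.002156
ε/(3.7D) = 1.91×10^-4; √(3.17ν²L/(gD³h_f)) = 6.30×10^-5
Q = -0.965·0.002156·ln(2.536×10^-4) = 0.01722 m³/s
Check: V = 0.901 m/s, Re = 2.87×10^5, f = 0.01947, h_f = 2.63 m ≈ 2.61 m ✓

Q ≈ 0.0172 m³/s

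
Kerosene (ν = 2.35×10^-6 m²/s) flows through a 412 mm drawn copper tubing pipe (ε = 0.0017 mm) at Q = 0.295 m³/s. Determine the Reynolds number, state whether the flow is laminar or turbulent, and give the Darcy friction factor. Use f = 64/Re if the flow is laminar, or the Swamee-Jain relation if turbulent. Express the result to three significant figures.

Re ≈ 3.88×10^5; turbulent; f ≈ 0.0138

V = 4Q/(πD²) = 2.213 m/s
Re = VD/ν = 2.213·0.412/2.35×10^-6 = 3.88×10^5
Re > 4000 → turbulent; ε/D = 4.13×10^-6
Swamee-Jain: f = 0.01376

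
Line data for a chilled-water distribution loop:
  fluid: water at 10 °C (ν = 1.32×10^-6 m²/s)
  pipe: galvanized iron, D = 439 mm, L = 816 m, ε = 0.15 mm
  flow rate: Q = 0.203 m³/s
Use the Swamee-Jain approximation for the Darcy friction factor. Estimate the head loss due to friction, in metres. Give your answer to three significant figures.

h_f ≈ 2.87 m

V = 4Q/(πD²) = 4·0.203/(π·0.439²) = 1.341 m/s
Re = VD/ν = 1.341·0.439/1.32×10^-6 = 4.46×10^5 → turbulent
ε/D = 0.15/439 = 3.42×10^-4
Swamee-Jain: f = 0.01682
h_f = f(L/D)V²/(2g) = 0.01682·(816/0.439)·1.341²/(2·9.81) = 2.866 m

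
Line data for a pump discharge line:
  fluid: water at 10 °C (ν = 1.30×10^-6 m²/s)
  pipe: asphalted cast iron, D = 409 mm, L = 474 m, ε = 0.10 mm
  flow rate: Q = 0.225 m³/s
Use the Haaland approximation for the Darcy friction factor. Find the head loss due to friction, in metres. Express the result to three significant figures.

h_f ≈ 2.70 m

V = 4Q/(πD²) = 4·0.225/(π·0.409²) = 1.713 m/s
Re = VD/ν = 1.713·0.409/1.30×10^-6 = 5.39×10^5 → turbulent
ε/D = 0.10/409 = 2.44×10^-4
Haaland: f = 0.01561
h_f = f(L/D)V²/(2g) = 0.01561·(474/0.409)·1.713²/(2·9.81) = 2.704 m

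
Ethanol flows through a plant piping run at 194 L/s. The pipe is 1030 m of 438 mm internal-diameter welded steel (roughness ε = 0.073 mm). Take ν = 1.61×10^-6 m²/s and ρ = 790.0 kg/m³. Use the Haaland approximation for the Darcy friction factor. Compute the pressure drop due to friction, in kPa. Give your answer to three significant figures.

V = 4Q/(πD²) = 4·0.194/(π·0.438²) = 1.288 m/s
Re = VD/ν = 1.288·0.438/1.61×10^-6 = 3.50×10^5 → turbulent
ε/D = 0.073/438 = 1.67×10^-4
Haaland: f = 0.01552
h_f = f(L/D)V²/(2g) = 0.01552·(1030/0.438)·1.288²/(2·9.81) = 3.083 m
Δp = ρg·h_f = 790.0·9.81·3.083 = 23.89 kPa

Δp ≈ 23.9 kPa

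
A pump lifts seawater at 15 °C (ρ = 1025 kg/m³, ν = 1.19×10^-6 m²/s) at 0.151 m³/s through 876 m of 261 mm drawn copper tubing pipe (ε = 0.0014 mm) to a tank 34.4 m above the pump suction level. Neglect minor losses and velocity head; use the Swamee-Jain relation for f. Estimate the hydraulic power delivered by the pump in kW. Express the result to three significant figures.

P_hyd ≈ 78.5 kW

V = 4Q/(πD²) = 2.822 m/s; Re = 6.19×10^5; ε/D = 5.36×10^-6; f = 0.01270
h_f = f(L/D)V²/2g = 17.31 m
Total head H = z + h_f = 34.4 + 17.31 = 51.71 m
P_hyd = ρgQH = 1025·9.81·0.151·51.71 = 78.51 kW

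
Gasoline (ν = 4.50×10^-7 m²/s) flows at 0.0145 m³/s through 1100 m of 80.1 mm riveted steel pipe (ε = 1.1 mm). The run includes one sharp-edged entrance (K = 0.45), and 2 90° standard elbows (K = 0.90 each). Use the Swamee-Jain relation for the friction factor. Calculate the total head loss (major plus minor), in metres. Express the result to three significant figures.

V = 4Q/(πD²) = 2.877 m/s; V²/2g = 0.4220 m
Re = 5.12×10^5, ε/D = 0.0137 → f = 0.04249 (Swamee-Jain)
Major: h_f = f(L/D)·V²/2g = 0.04249·13733·0.4220 = 246.3 m
Minor: ΣK = 2.25; h_m = ΣK·V²/2g = 0.9495 m
Total H_L = 246.3 + 0.9495 = 247.2 m

H_L ≈ 247 m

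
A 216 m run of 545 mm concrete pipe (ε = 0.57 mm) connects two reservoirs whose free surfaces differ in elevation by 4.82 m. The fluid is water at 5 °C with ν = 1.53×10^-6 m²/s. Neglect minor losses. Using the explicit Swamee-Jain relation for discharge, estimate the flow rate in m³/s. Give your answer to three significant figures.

Q ≈ 0.804 m³/s

Swamee-Jain (Type II): Q = -0.965·√(gD⁵h_f/L)·ln[ε/(3.7D) + √(3.17ν²L/(gD³h_f))]
√(gD⁵h_f/L) = √(9.81·0.545⁵·4.82/216) = 0.1026
ε/(3.7D) = 2.83×10^-4; √(3.17ν²L/(gD³h_f)) = 1.45×10^-5
Q = -0.965·0.1026·ln(2.971×10^-4) = 0.8040 m³/s
Check: V = 3.45 m/s, Re = 1.23×10^6, f = 0.02017, h_f = 4.84 m ≈ 4.82 m ✓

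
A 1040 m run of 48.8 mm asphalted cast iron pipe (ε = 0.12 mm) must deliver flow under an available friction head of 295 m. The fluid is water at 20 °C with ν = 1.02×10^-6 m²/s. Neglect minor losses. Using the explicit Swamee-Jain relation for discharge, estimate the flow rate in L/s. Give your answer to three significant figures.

Swamee-Jain (Type II): Q = -0.965·√(gD⁵h_f/L)·ln[ε/(3.7D) + √(3.17ν²L/(gD³h_f))]
√(gD⁵h_f/L) = √(9.81·0.0488⁵·295/1040) = 8.776×10^-4
ε/(3.7D) = 6.65×10^-4; √(3.17ν²L/(gD³h_f)) = 1.01×10^-4
Q = -0.965·8.776×10^-4·ln(7.656×10^-4) = 0.006076 m³/s
Check: V = 3.25 m/s, Re = 1.55×10^5, f = 0.02594, h_f = 297 m ≈ 295 m ✓

Q ≈ 6.08 L/s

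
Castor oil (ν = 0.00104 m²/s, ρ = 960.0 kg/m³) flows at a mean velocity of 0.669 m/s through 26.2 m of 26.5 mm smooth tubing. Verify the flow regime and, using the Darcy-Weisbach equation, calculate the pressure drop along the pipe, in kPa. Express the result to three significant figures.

Re = VD/ν = 0.669·0.02650/0.00104 = 17.0 → laminar (Re < 2300)
f = 64/Re = 3.754
h_f = f(L/D)V²/(2g) = 3.754·(26.2/0.02650)·0.669²/(2·9.81) = 84.67 m
Δp = ρg·h_f = 960.0·9.81·84.67 = 797.4 kPa

Δp ≈ 797 kPa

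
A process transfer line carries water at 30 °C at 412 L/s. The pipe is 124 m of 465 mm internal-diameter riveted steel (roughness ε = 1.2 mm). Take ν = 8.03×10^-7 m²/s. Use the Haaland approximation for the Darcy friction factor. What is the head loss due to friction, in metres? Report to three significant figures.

h_f ≈ 2.02 m

V = 4Q/(πD²) = 4·0.412/(π·0.465²) = 2.426 m/s
Re = VD/ν = 2.426·0.465/8.03×10^-7 = 1.40×10^6 → turbulent
ε/D = 1.2/465 = 0.00258
Haaland: f = 0.02524
h_f = f(L/D)V²/(2g) = 0.02524·(124/0.465)·2.426²/(2·9.81) = 2.019 m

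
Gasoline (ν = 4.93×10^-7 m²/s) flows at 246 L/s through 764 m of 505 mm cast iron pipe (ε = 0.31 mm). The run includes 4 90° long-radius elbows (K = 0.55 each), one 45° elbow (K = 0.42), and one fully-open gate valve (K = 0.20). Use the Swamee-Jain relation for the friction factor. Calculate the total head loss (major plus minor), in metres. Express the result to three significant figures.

V = 4Q/(πD²) = 1.228 m/s; V²/2g = 0.07688 m
Re = 1.26×10^6, ε/D = 6.14×10^-4 → f = 0.01793 (Swamee-Jain)
Major: h_f = f(L/D)·V²/2g = 0.01793·1513·0.07688 = 2.086 m
Minor: ΣK = 2.82; h_m = ΣK·V²/2g = 0.2168 m
Total H_L = 2.086 + 0.2168 = 2.302 m

H_L ≈ 2.30 m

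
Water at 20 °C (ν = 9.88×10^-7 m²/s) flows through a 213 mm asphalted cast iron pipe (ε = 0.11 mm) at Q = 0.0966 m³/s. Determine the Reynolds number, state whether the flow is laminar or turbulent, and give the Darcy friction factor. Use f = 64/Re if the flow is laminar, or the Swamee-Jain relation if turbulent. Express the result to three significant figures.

Re ≈ 5.84×10^5; turbulent; f ≈ 0.0177

V = 4Q/(πD²) = 2.711 m/s
Re = VD/ν = 2.711·0.213/9.88×10^-7 = 5.84×10^5
Re > 4000 → turbulent; ε/D = 5.16×10^-4
Swamee-Jain: f = 0.01775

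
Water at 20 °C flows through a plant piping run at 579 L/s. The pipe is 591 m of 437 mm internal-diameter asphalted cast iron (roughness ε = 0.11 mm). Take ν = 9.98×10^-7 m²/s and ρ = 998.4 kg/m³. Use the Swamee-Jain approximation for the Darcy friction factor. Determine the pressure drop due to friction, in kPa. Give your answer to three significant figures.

V = 4Q/(πD²) = 4·0.579/(π·0.437²) = 3.860 m/s
Re = VD/ν = 3.860·0.437/9.98×10^-7 = 1.69×10^6 → turbulent
ε/D = 0.11/437 = 2.52×10^-4
Swamee-Jain: f = 0.01498
h_f = f(L/D)V²/(2g) = 0.01498·(591/0.437)·3.860²/(2·9.81) = 15.39 m
Δp = ρg·h_f = 998.4·9.81·15.39 = 150.7 kPa

Δp ≈ 151 kPa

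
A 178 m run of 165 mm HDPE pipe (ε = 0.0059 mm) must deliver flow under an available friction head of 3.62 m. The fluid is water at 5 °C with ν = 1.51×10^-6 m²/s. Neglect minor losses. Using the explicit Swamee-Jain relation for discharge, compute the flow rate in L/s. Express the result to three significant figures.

Swamee-Jain (Type II): Q = -0.965·√(gD⁵h_f/L)·ln[ε/(3.7D) + √(3.17ν²L/(gD³h_f))]
√(gD⁵h_f/L) = √(9.81·0.165⁵·3.62/178) = 0.004940
ε/(3.7D) = 9.66×10^-6; √(3.17ν²L/(gD³h_f)) = 8.98×10^-5
Q = -0.965·0.004940·ln(9.947×10^-5) = 0.04393 m³/s
Check: V = 2.05 m/s, Re = 2.24×10^5, f = 0.01553, h_f = 3.60 m ≈ 3.62 m ✓

Q ≈ 43.9 L/s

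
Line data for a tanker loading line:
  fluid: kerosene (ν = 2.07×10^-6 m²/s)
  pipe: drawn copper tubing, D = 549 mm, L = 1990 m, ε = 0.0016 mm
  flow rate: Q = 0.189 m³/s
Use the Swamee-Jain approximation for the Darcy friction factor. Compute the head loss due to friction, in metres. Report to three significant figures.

V = 4Q/(πD²) = 4·0.189/(π·0.549²) = 0.7984 m/s
Re = VD/ν = 0.7984·0.549/2.07×10^-6 = 2.12×10^5 → turbulent
ε/D = 0.0016/549 = 2.91×10^-6
Swamee-Jain: f = 0.01539
h_f = f(L/D)V²/(2g) = 0.01539·(1990/0.549)·0.7984²/(2·9.81) = 1.812 m

h_f ≈ 1.81 m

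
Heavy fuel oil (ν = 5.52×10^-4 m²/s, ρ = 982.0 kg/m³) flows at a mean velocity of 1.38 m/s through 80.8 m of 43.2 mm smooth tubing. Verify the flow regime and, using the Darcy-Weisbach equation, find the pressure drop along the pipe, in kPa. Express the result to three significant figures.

Δp ≈ 1040 kPa

Re = VD/ν = 1.38·0.04320/5.52×10^-4 = 108 → laminar (Re < 2300)
f = 64/Re = 0.5926
h_f = f(L/D)V²/(2g) = 0.5926·(80.8/0.04320)·1.38²/(2·9.81) = 107.6 m
Δp = ρg·h_f = 982.0·9.81·107.6 = 1036 kPa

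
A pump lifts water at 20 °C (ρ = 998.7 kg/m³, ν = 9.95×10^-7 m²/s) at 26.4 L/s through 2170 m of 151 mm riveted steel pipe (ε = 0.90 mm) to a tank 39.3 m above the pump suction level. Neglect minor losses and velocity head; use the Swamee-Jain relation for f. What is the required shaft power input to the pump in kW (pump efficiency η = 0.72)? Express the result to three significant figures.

P_shaft ≈ 32.8 kW

V = 4Q/(πD²) = 1.474 m/s; Re = 2.24×10^5; ε/D = 0.00596; f = 0.03259
h_f = f(L/D)V²/2g = 51.87 m
Total head H = z + h_f = 39.3 + 51.87 = 91.17 m
P_hyd = ρgQH = 998.7·9.81·0.0264·91.17 = 23.58 kW
P_shaft = P_hyd/η = 23.58/0.72 = 32.75 kW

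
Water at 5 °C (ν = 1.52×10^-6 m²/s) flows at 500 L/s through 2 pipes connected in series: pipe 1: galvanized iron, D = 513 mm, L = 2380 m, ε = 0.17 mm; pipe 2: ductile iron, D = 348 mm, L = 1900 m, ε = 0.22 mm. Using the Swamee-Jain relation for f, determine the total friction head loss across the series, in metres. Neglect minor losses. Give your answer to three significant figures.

H ≈ 161 m

Pipe 1: V = 2.419 m/s, Re = 8.16×10^5, ε/D = 3.31×10^-4, f = 0.01617, h_1 = f(L/D)V²/2g = 22.38 m
Pipe 2: V = 5.257 m/s, Re = 1.20×10^6, ε/D = 6.32×10^-4, f = 0.01806, h_2 = f(L/D)V²/2g = 138.9 m
Series → Q common, losses add: H = Σh = 161.2 m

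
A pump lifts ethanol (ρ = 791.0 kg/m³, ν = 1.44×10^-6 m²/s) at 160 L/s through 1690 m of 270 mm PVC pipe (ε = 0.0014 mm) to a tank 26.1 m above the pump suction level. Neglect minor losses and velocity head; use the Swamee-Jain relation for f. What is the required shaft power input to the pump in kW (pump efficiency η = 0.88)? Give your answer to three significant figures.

P_shaft ≈ 82.8 kW

V = 4Q/(πD²) = 2.794 m/s; Re = 5.24×10^5; ε/D = 5.19×10^-6; f = 0.01307
h_f = f(L/D)V²/2g = 32.56 m
Total head H = z + h_f = 26.1 + 32.56 = 58.66 m
P_hyd = ρgQH = 791.0·9.81·0.160·58.66 = 72.83 kW
P_shaft = P_hyd/η = 72.83/0.88 = 82.76 kW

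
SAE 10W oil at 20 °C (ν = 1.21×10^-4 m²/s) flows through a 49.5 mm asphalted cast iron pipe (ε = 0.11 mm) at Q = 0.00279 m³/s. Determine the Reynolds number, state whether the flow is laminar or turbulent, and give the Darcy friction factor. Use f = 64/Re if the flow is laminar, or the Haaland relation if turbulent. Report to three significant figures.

V = 4Q/(πD²) = 1.450 m/s
Re = VD/ν = 1.450·0.0495/1.21×10^-4 = 593
Re < 2300 → laminar → f = 64/Re = 0.1079

Re ≈ 593; laminar; f = 64/Re ≈ 0.108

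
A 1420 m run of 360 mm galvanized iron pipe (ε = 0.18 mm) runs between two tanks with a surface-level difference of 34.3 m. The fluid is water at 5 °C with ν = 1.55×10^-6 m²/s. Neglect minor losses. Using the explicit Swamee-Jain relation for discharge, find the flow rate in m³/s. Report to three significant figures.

Swamee-Jain (Type II): Q = -0.965·√(gD⁵h_f/L)·ln[ε/(3.7D) + √(3.17ν²L/(gD³h_f))]
√(gD⁵h_f/L) = √(9.81·0.360⁵·34.3/1420) = 0.03785
ε/(3.7D) = 1.35×10^-4; √(3.17ν²L/(gD³h_f)) = 2.62×10^-5
Q = -0.965·0.03785·ln(1.614×10^-4) = 0.3189 m³/s
Check: V = 3.13 m/s, Re = 7.28×10^5, f = 0.01749, h_f = 34.5 m ≈ 34.3 m ✓

Q ≈ 0.319 m³/s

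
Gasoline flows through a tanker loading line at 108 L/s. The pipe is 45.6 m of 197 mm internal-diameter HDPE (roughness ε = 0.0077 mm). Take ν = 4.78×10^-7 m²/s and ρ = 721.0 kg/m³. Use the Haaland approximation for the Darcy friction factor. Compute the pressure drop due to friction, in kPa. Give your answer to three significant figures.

V = 4Q/(πD²) = 4·0.108/(π·0.197²) = 3.543 m/s
Re = VD/ν = 3.543·0.197/4.78×10^-7 = 1.46×10^6 → turbulent
ε/D = 0.0077/197 = 3.91×10^-5
Haaland: f = 0.01181
h_f = f(L/D)V²/(2g) = 0.01181·(45.6/0.197)·3.543²/(2·9.81) = 1.749 m
Δp = ρg·h_f = 721.0·9.81·1.749 = 12.37 kPa

Δp ≈ 12.4 kPa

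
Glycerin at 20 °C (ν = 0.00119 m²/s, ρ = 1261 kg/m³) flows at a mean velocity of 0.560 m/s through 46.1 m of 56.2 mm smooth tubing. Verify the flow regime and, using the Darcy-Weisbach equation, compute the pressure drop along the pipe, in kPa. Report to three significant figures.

Δp ≈ 392 kPa

Re = VD/ν = 0.560·0.05620/0.00119 = 26.4 → laminar (Re < 2300)
f = 64/Re = 2.420
h_f = f(L/D)V²/(2g) = 2.420·(46.1/0.05620)·0.560²/(2·9.81) = 31.73 m
Δp = ρg·h_f = 1261·9.81·31.73 = 392.5 kPa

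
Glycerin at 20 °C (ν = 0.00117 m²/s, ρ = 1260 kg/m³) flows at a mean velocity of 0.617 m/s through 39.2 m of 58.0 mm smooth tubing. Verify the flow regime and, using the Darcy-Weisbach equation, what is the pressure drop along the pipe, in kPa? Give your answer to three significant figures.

Re = VD/ν = 0.617·0.05800/0.00117 = 30.6 → laminar (Re < 2300)
f = 64/Re = 2.092
h_f = f(L/D)V²/(2g) = 2.092·(39.2/0.05800)·0.617²/(2·9.81) = 27.44 m
Δp = ρg·h_f = 1260·9.81·27.44 = 339.2 kPa

Δp ≈ 339 kPa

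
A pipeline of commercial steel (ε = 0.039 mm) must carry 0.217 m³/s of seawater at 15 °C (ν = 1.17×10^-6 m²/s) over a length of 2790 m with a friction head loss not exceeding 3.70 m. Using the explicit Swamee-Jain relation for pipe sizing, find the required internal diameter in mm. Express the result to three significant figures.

D ≈ 537 mm

Swamee-Jain (Type III): D = 0.66·[ε^1.25·(LQ²/(gh_f))^4.75 + ν·Q^9.4·(L/(gh_f))^5.2]^0.04
LQ²/(gh_f) = 3.620; L/(gh_f) = 76.87
Term 1 = ε^1.25·(…)^4.75 = 0.00139; Term 2 = ν·Q^9.4·(…)^5.2 = 0.00433
D = 0.66·(0.00139 + 0.00433)^0.04 = 0.5368 m = 537 mm
Check: V = 0.959 m/s, Re = 4.40×10^5, f = 0.01437, h_f = 3.50 m ≈ 3.70 m ✓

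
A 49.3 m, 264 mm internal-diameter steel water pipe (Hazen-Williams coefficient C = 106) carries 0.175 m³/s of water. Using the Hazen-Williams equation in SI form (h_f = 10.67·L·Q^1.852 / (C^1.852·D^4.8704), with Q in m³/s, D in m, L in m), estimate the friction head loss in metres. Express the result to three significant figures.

h_f = 10.67·49.3·0.175^1.852 / (106^1.852·0.264^4.8704) = 2.428 m

h_f ≈ 2.43 m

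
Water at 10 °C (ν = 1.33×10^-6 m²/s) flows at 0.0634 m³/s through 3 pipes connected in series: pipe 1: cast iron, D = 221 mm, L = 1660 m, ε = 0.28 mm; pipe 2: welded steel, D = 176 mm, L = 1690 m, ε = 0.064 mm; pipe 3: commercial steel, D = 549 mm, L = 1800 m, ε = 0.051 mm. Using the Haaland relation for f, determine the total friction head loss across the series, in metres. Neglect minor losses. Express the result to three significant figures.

Pipe 1: V = 1.653 m/s, Re = 2.75×10^5, ε/D = 0.00127, f = 0.02165, h_1 = f(L/D)V²/2g = 22.64 m
Pipe 2: V = 2.606 m/s, Re = 3.45×10^5, ε/D = 3.64×10^-4, f = 0.01705, h_2 = f(L/D)V²/2g = 56.67 m
Pipe 3: V = 0.2678 m/s, Re = 1.11×10^5, ε/D = 9.29×10^-5, f = 0.01789, h_3 = f(L/D)V²/2g = 0.2145 m
Series → Q common, losses add: H = Σh = 79.52 m

H ≈ 79.5 m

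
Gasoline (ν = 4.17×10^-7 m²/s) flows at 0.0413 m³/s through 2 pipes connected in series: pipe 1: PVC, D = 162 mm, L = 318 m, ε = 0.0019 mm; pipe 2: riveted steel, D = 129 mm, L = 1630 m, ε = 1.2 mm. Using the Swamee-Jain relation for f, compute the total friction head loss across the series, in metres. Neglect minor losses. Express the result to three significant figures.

H ≈ 244 m

Pipe 1: V = 2.004 m/s, Re = 7.78×10^5, ε/D = 1.17×10^-5, f = 0.01236, h_1 = f(L/D)V²/2g = 4.964 m
Pipe 2: V = 3.160 m/s, Re = 9.78×10^5, ε/D = 0.00930, f = 0.03711, h_2 = f(L/D)V²/2g = 238.6 m
Series → Q common, losses add: H = Σh = 243.6 m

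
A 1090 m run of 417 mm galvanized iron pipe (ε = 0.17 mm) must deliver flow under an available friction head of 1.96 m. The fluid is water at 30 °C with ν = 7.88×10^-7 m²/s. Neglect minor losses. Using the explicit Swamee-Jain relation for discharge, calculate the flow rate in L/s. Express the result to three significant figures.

Q ≈ 127 L/s

Swamee-Jain (Type II): Q = -0.965·√(gD⁵h_f/L)·ln[ε/(3.7D) + √(3.17ν²L/(gD³h_f))]
√(gD⁵h_f/L) = √(9.81·0.417⁵·1.96/1090) = 0.01491
ε/(3.7D) = 1.10×10^-4; √(3.17ν²L/(gD³h_f)) = 3.92×10^-5
Q = -0.965·0.01491·ln(1.494×10^-4) = 0.1268 m³/s
Check: V = 0.928 m/s, Re = 4.91×10^5, f = 0.01719, h_f = 1.97 m ≈ 1.96 m ✓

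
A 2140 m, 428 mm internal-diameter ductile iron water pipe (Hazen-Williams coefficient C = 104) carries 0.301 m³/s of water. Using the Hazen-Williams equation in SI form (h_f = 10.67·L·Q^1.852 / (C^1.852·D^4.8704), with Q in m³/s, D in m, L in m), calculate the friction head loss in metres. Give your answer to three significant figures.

h_f = 10.67·2140·0.301^1.852 / (104^1.852·0.428^4.8704) = 28.34 m

h_f ≈ 28.3 m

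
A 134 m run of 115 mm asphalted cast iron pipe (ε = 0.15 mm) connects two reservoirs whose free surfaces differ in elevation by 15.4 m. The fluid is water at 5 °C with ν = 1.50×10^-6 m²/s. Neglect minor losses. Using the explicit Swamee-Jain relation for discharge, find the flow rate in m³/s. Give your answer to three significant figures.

Swamee-Jain (Type II): Q = -0.965·√(gD⁵h_f/L)·ln[ε/(3.7D) + √(3.17ν²L/(gD³h_f))]
√(gD⁵h_f/L) = √(9.81·0.115⁵·15.4/134) = 0.004762
ε/(3.7D) = 3.53×10^-4; √(3.17ν²L/(gD³h_f)) = 6.45×10^-5
Q = -0.965·0.004762·ln(4.170×10^-4) = 0.03576 m³/s
Check: V = 3.44 m/s, Re = 2.64×10^5, f = 0.02204, h_f = 15.5 m ≈ 15.4 m ✓

Q ≈ 0.0358 m³/s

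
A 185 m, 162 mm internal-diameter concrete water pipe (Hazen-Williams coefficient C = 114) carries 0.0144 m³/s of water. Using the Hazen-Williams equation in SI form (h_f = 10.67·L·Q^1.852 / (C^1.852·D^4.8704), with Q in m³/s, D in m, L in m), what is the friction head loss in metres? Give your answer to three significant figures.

h_f ≈ 0.842 m

h_f = 10.67·185·0.0144^1.852 / (114^1.852·0.162^4.8704) = 0.8418 m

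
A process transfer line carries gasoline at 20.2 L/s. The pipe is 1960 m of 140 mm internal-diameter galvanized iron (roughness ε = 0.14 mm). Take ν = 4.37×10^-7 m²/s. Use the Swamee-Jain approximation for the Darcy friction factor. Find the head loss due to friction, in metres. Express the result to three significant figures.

h_f ≈ 25.2 m

V = 4Q/(πD²) = 4·0.0202/(π·0.140²) = 1.312 m/s
Re = VD/ν = 1.312·0.140/4.37×10^-7 = 4.20×10^5 → turbulent
ε/D = 0.14/140 = 0.00100
Swamee-Jain: f = 0.02047
h_f = f(L/D)V²/(2g) = 0.02047·(1960/0.140)·1.312²/(2·9.81) = 25.15 m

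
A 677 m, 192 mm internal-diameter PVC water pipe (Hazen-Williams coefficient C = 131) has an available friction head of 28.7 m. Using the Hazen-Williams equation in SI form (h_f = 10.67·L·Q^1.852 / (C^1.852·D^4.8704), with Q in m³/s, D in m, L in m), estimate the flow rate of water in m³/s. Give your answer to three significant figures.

Rearranging: Q = [h_f·C^1.852·D^4.8704 / (10.67·L)]^(1/1.852)
Q = [28.7·131^1.852·0.192^4.8704 / (10.67·677)]^0.540 = 0.08632 m³/s

Q ≈ 0.0863 m³/s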